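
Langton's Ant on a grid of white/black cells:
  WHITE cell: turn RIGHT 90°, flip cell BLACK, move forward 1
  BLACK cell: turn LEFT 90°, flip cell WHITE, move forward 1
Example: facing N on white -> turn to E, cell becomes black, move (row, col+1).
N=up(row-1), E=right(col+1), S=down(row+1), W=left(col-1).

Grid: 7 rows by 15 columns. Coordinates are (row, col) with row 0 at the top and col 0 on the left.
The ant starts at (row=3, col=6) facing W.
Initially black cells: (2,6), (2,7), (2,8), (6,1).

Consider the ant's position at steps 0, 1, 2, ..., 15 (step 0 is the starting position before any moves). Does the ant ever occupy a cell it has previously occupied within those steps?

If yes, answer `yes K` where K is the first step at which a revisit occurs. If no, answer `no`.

Step 1: on WHITE (3,6): turn R to N, flip to black, move to (2,6). |black|=5 — new cell
Step 2: on BLACK (2,6): turn L to W, flip to white, move to (2,5). |black|=4 — new cell
Step 3: on WHITE (2,5): turn R to N, flip to black, move to (1,5). |black|=5 — new cell
Step 4: on WHITE (1,5): turn R to E, flip to black, move to (1,6). |black|=6 — new cell
Step 5: on WHITE (1,6): turn R to S, flip to black, move to (2,6). |black|=7 — REVISIT

Answer: yes 5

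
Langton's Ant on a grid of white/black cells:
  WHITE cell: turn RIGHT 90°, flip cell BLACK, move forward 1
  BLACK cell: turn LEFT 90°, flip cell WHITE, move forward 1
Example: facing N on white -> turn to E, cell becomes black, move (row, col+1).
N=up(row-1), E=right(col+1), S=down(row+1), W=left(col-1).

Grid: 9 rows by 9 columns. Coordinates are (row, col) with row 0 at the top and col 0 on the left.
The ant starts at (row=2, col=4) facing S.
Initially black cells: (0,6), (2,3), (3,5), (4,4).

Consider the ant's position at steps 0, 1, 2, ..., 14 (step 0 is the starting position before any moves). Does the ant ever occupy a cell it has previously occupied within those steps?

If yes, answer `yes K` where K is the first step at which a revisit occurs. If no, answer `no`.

Step 1: on WHITE (2,4): turn R to W, flip to black, move to (2,3). |black|=5 — new cell
Step 2: on BLACK (2,3): turn L to S, flip to white, move to (3,3). |black|=4 — new cell
Step 3: on WHITE (3,3): turn R to W, flip to black, move to (3,2). |black|=5 — new cell
Step 4: on WHITE (3,2): turn R to N, flip to black, move to (2,2). |black|=6 — new cell
Step 5: on WHITE (2,2): turn R to E, flip to black, move to (2,3). |black|=7 — REVISIT

Answer: yes 5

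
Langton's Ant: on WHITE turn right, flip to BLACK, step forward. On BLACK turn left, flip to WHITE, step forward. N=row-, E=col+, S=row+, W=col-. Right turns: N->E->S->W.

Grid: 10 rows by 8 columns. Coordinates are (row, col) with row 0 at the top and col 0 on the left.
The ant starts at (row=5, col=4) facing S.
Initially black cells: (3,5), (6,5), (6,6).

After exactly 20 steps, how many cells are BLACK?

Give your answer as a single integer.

Answer: 9

Derivation:
Step 1: on WHITE (5,4): turn R to W, flip to black, move to (5,3). |black|=4
Step 2: on WHITE (5,3): turn R to N, flip to black, move to (4,3). |black|=5
Step 3: on WHITE (4,3): turn R to E, flip to black, move to (4,4). |black|=6
Step 4: on WHITE (4,4): turn R to S, flip to black, move to (5,4). |black|=7
Step 5: on BLACK (5,4): turn L to E, flip to white, move to (5,5). |black|=6
Step 6: on WHITE (5,5): turn R to S, flip to black, move to (6,5). |black|=7
Step 7: on BLACK (6,5): turn L to E, flip to white, move to (6,6). |black|=6
Step 8: on BLACK (6,6): turn L to N, flip to white, move to (5,6). |black|=5
Step 9: on WHITE (5,6): turn R to E, flip to black, move to (5,7). |black|=6
Step 10: on WHITE (5,7): turn R to S, flip to black, move to (6,7). |black|=7
Step 11: on WHITE (6,7): turn R to W, flip to black, move to (6,6). |black|=8
Step 12: on WHITE (6,6): turn R to N, flip to black, move to (5,6). |black|=9
Step 13: on BLACK (5,6): turn L to W, flip to white, move to (5,5). |black|=8
Step 14: on BLACK (5,5): turn L to S, flip to white, move to (6,5). |black|=7
Step 15: on WHITE (6,5): turn R to W, flip to black, move to (6,4). |black|=8
Step 16: on WHITE (6,4): turn R to N, flip to black, move to (5,4). |black|=9
Step 17: on WHITE (5,4): turn R to E, flip to black, move to (5,5). |black|=10
Step 18: on WHITE (5,5): turn R to S, flip to black, move to (6,5). |black|=11
Step 19: on BLACK (6,5): turn L to E, flip to white, move to (6,6). |black|=10
Step 20: on BLACK (6,6): turn L to N, flip to white, move to (5,6). |black|=9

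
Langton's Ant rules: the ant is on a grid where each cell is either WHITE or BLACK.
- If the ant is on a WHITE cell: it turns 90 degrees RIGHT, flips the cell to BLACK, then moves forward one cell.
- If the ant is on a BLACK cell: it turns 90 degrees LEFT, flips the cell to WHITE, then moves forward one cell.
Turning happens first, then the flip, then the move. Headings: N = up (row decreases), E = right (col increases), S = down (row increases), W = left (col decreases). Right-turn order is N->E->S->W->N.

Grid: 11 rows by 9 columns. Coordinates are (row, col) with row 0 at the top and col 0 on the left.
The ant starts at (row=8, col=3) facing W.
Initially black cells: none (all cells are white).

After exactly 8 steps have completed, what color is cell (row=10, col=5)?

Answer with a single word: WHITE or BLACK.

Step 1: on WHITE (8,3): turn R to N, flip to black, move to (7,3). |black|=1
Step 2: on WHITE (7,3): turn R to E, flip to black, move to (7,4). |black|=2
Step 3: on WHITE (7,4): turn R to S, flip to black, move to (8,4). |black|=3
Step 4: on WHITE (8,4): turn R to W, flip to black, move to (8,3). |black|=4
Step 5: on BLACK (8,3): turn L to S, flip to white, move to (9,3). |black|=3
Step 6: on WHITE (9,3): turn R to W, flip to black, move to (9,2). |black|=4
Step 7: on WHITE (9,2): turn R to N, flip to black, move to (8,2). |black|=5
Step 8: on WHITE (8,2): turn R to E, flip to black, move to (8,3). |black|=6

Answer: WHITE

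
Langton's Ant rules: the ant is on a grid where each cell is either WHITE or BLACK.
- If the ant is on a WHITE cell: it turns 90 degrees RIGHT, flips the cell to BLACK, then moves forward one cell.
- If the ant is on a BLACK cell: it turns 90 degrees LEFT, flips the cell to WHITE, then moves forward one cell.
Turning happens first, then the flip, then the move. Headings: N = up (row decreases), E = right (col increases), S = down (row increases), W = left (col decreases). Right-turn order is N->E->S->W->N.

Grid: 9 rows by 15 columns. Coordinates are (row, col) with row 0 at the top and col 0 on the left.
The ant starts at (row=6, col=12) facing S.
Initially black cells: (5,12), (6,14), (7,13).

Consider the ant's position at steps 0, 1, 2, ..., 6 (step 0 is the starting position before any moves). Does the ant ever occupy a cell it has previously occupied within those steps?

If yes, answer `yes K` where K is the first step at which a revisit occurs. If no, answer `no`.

Answer: no

Derivation:
Step 1: on WHITE (6,12): turn R to W, flip to black, move to (6,11). |black|=4 — new cell
Step 2: on WHITE (6,11): turn R to N, flip to black, move to (5,11). |black|=5 — new cell
Step 3: on WHITE (5,11): turn R to E, flip to black, move to (5,12). |black|=6 — new cell
Step 4: on BLACK (5,12): turn L to N, flip to white, move to (4,12). |black|=5 — new cell
Step 5: on WHITE (4,12): turn R to E, flip to black, move to (4,13). |black|=6 — new cell
Step 6: on WHITE (4,13): turn R to S, flip to black, move to (5,13). |black|=7 — new cell
No revisit within 6 steps.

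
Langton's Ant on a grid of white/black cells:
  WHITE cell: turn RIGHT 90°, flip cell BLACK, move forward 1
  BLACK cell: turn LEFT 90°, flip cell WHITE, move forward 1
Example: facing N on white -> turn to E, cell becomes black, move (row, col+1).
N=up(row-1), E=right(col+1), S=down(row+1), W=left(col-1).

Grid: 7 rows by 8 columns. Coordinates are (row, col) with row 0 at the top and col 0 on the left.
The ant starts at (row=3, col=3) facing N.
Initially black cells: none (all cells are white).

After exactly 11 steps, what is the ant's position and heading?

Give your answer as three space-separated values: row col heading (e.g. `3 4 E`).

Step 1: on WHITE (3,3): turn R to E, flip to black, move to (3,4). |black|=1
Step 2: on WHITE (3,4): turn R to S, flip to black, move to (4,4). |black|=2
Step 3: on WHITE (4,4): turn R to W, flip to black, move to (4,3). |black|=3
Step 4: on WHITE (4,3): turn R to N, flip to black, move to (3,3). |black|=4
Step 5: on BLACK (3,3): turn L to W, flip to white, move to (3,2). |black|=3
Step 6: on WHITE (3,2): turn R to N, flip to black, move to (2,2). |black|=4
Step 7: on WHITE (2,2): turn R to E, flip to black, move to (2,3). |black|=5
Step 8: on WHITE (2,3): turn R to S, flip to black, move to (3,3). |black|=6
Step 9: on WHITE (3,3): turn R to W, flip to black, move to (3,2). |black|=7
Step 10: on BLACK (3,2): turn L to S, flip to white, move to (4,2). |black|=6
Step 11: on WHITE (4,2): turn R to W, flip to black, move to (4,1). |black|=7

Answer: 4 1 W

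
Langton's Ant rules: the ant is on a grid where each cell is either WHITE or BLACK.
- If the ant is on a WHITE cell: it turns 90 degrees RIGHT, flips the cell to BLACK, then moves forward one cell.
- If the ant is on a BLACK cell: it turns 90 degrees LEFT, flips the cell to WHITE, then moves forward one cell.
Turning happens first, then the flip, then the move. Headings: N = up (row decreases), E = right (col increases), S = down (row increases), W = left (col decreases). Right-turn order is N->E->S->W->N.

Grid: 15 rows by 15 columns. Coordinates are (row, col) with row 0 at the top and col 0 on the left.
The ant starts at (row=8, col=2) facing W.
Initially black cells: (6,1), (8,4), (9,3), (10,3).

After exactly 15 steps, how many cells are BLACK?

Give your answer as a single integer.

Step 1: on WHITE (8,2): turn R to N, flip to black, move to (7,2). |black|=5
Step 2: on WHITE (7,2): turn R to E, flip to black, move to (7,3). |black|=6
Step 3: on WHITE (7,3): turn R to S, flip to black, move to (8,3). |black|=7
Step 4: on WHITE (8,3): turn R to W, flip to black, move to (8,2). |black|=8
Step 5: on BLACK (8,2): turn L to S, flip to white, move to (9,2). |black|=7
Step 6: on WHITE (9,2): turn R to W, flip to black, move to (9,1). |black|=8
Step 7: on WHITE (9,1): turn R to N, flip to black, move to (8,1). |black|=9
Step 8: on WHITE (8,1): turn R to E, flip to black, move to (8,2). |black|=10
Step 9: on WHITE (8,2): turn R to S, flip to black, move to (9,2). |black|=11
Step 10: on BLACK (9,2): turn L to E, flip to white, move to (9,3). |black|=10
Step 11: on BLACK (9,3): turn L to N, flip to white, move to (8,3). |black|=9
Step 12: on BLACK (8,3): turn L to W, flip to white, move to (8,2). |black|=8
Step 13: on BLACK (8,2): turn L to S, flip to white, move to (9,2). |black|=7
Step 14: on WHITE (9,2): turn R to W, flip to black, move to (9,1). |black|=8
Step 15: on BLACK (9,1): turn L to S, flip to white, move to (10,1). |black|=7

Answer: 7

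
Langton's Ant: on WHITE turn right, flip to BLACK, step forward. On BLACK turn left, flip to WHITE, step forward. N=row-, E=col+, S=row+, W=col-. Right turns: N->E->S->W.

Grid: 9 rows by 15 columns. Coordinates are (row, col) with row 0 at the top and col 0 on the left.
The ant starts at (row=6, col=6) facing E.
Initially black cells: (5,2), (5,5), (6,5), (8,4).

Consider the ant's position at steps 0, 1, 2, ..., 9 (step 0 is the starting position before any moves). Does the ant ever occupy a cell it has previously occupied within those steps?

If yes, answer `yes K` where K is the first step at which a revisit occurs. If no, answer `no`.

Answer: no

Derivation:
Step 1: on WHITE (6,6): turn R to S, flip to black, move to (7,6). |black|=5 — new cell
Step 2: on WHITE (7,6): turn R to W, flip to black, move to (7,5). |black|=6 — new cell
Step 3: on WHITE (7,5): turn R to N, flip to black, move to (6,5). |black|=7 — new cell
Step 4: on BLACK (6,5): turn L to W, flip to white, move to (6,4). |black|=6 — new cell
Step 5: on WHITE (6,4): turn R to N, flip to black, move to (5,4). |black|=7 — new cell
Step 6: on WHITE (5,4): turn R to E, flip to black, move to (5,5). |black|=8 — new cell
Step 7: on BLACK (5,5): turn L to N, flip to white, move to (4,5). |black|=7 — new cell
Step 8: on WHITE (4,5): turn R to E, flip to black, move to (4,6). |black|=8 — new cell
Step 9: on WHITE (4,6): turn R to S, flip to black, move to (5,6). |black|=9 — new cell
No revisit within 9 steps.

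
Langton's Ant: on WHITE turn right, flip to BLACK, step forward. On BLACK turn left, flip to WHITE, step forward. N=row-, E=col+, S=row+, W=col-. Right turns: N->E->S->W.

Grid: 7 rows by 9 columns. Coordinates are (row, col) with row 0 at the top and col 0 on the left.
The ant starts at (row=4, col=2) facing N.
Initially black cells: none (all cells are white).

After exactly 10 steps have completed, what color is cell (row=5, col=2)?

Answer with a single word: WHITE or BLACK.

Answer: BLACK

Derivation:
Step 1: on WHITE (4,2): turn R to E, flip to black, move to (4,3). |black|=1
Step 2: on WHITE (4,3): turn R to S, flip to black, move to (5,3). |black|=2
Step 3: on WHITE (5,3): turn R to W, flip to black, move to (5,2). |black|=3
Step 4: on WHITE (5,2): turn R to N, flip to black, move to (4,2). |black|=4
Step 5: on BLACK (4,2): turn L to W, flip to white, move to (4,1). |black|=3
Step 6: on WHITE (4,1): turn R to N, flip to black, move to (3,1). |black|=4
Step 7: on WHITE (3,1): turn R to E, flip to black, move to (3,2). |black|=5
Step 8: on WHITE (3,2): turn R to S, flip to black, move to (4,2). |black|=6
Step 9: on WHITE (4,2): turn R to W, flip to black, move to (4,1). |black|=7
Step 10: on BLACK (4,1): turn L to S, flip to white, move to (5,1). |black|=6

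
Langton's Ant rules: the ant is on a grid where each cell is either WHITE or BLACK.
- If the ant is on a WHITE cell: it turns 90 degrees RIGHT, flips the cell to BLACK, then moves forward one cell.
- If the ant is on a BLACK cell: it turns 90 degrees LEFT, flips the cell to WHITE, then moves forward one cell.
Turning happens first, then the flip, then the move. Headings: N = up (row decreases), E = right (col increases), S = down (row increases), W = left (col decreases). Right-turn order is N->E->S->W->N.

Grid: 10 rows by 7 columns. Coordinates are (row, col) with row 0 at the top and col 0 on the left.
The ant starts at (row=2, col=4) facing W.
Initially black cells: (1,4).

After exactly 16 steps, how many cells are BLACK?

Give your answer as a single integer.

Answer: 5

Derivation:
Step 1: on WHITE (2,4): turn R to N, flip to black, move to (1,4). |black|=2
Step 2: on BLACK (1,4): turn L to W, flip to white, move to (1,3). |black|=1
Step 3: on WHITE (1,3): turn R to N, flip to black, move to (0,3). |black|=2
Step 4: on WHITE (0,3): turn R to E, flip to black, move to (0,4). |black|=3
Step 5: on WHITE (0,4): turn R to S, flip to black, move to (1,4). |black|=4
Step 6: on WHITE (1,4): turn R to W, flip to black, move to (1,3). |black|=5
Step 7: on BLACK (1,3): turn L to S, flip to white, move to (2,3). |black|=4
Step 8: on WHITE (2,3): turn R to W, flip to black, move to (2,2). |black|=5
Step 9: on WHITE (2,2): turn R to N, flip to black, move to (1,2). |black|=6
Step 10: on WHITE (1,2): turn R to E, flip to black, move to (1,3). |black|=7
Step 11: on WHITE (1,3): turn R to S, flip to black, move to (2,3). |black|=8
Step 12: on BLACK (2,3): turn L to E, flip to white, move to (2,4). |black|=7
Step 13: on BLACK (2,4): turn L to N, flip to white, move to (1,4). |black|=6
Step 14: on BLACK (1,4): turn L to W, flip to white, move to (1,3). |black|=5
Step 15: on BLACK (1,3): turn L to S, flip to white, move to (2,3). |black|=4
Step 16: on WHITE (2,3): turn R to W, flip to black, move to (2,2). |black|=5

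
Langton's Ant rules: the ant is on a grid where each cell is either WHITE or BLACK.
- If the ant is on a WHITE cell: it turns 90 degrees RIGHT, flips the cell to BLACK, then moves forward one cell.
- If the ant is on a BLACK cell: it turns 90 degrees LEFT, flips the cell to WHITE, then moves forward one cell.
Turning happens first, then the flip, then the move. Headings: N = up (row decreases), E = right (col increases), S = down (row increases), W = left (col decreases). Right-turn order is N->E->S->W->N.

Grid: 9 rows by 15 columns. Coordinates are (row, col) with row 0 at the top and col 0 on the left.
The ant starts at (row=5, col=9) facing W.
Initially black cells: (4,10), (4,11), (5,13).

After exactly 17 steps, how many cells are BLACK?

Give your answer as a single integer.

Answer: 10

Derivation:
Step 1: on WHITE (5,9): turn R to N, flip to black, move to (4,9). |black|=4
Step 2: on WHITE (4,9): turn R to E, flip to black, move to (4,10). |black|=5
Step 3: on BLACK (4,10): turn L to N, flip to white, move to (3,10). |black|=4
Step 4: on WHITE (3,10): turn R to E, flip to black, move to (3,11). |black|=5
Step 5: on WHITE (3,11): turn R to S, flip to black, move to (4,11). |black|=6
Step 6: on BLACK (4,11): turn L to E, flip to white, move to (4,12). |black|=5
Step 7: on WHITE (4,12): turn R to S, flip to black, move to (5,12). |black|=6
Step 8: on WHITE (5,12): turn R to W, flip to black, move to (5,11). |black|=7
Step 9: on WHITE (5,11): turn R to N, flip to black, move to (4,11). |black|=8
Step 10: on WHITE (4,11): turn R to E, flip to black, move to (4,12). |black|=9
Step 11: on BLACK (4,12): turn L to N, flip to white, move to (3,12). |black|=8
Step 12: on WHITE (3,12): turn R to E, flip to black, move to (3,13). |black|=9
Step 13: on WHITE (3,13): turn R to S, flip to black, move to (4,13). |black|=10
Step 14: on WHITE (4,13): turn R to W, flip to black, move to (4,12). |black|=11
Step 15: on WHITE (4,12): turn R to N, flip to black, move to (3,12). |black|=12
Step 16: on BLACK (3,12): turn L to W, flip to white, move to (3,11). |black|=11
Step 17: on BLACK (3,11): turn L to S, flip to white, move to (4,11). |black|=10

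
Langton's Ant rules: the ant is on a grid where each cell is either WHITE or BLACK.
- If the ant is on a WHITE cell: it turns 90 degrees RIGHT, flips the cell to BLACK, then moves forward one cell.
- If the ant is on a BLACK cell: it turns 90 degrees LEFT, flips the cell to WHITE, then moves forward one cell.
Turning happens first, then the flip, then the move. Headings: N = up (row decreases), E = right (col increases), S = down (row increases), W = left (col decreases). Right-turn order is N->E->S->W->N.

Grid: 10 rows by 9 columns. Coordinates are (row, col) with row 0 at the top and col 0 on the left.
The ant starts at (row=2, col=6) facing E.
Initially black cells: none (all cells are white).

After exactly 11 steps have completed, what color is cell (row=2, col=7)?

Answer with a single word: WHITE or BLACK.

Step 1: on WHITE (2,6): turn R to S, flip to black, move to (3,6). |black|=1
Step 2: on WHITE (3,6): turn R to W, flip to black, move to (3,5). |black|=2
Step 3: on WHITE (3,5): turn R to N, flip to black, move to (2,5). |black|=3
Step 4: on WHITE (2,5): turn R to E, flip to black, move to (2,6). |black|=4
Step 5: on BLACK (2,6): turn L to N, flip to white, move to (1,6). |black|=3
Step 6: on WHITE (1,6): turn R to E, flip to black, move to (1,7). |black|=4
Step 7: on WHITE (1,7): turn R to S, flip to black, move to (2,7). |black|=5
Step 8: on WHITE (2,7): turn R to W, flip to black, move to (2,6). |black|=6
Step 9: on WHITE (2,6): turn R to N, flip to black, move to (1,6). |black|=7
Step 10: on BLACK (1,6): turn L to W, flip to white, move to (1,5). |black|=6
Step 11: on WHITE (1,5): turn R to N, flip to black, move to (0,5). |black|=7

Answer: BLACK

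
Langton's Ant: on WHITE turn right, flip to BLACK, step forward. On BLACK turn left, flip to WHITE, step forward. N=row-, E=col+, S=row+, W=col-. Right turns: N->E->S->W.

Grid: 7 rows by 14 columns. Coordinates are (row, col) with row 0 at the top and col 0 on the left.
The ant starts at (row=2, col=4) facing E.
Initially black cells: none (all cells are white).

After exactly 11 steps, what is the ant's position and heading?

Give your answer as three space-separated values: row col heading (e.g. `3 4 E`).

Step 1: on WHITE (2,4): turn R to S, flip to black, move to (3,4). |black|=1
Step 2: on WHITE (3,4): turn R to W, flip to black, move to (3,3). |black|=2
Step 3: on WHITE (3,3): turn R to N, flip to black, move to (2,3). |black|=3
Step 4: on WHITE (2,3): turn R to E, flip to black, move to (2,4). |black|=4
Step 5: on BLACK (2,4): turn L to N, flip to white, move to (1,4). |black|=3
Step 6: on WHITE (1,4): turn R to E, flip to black, move to (1,5). |black|=4
Step 7: on WHITE (1,5): turn R to S, flip to black, move to (2,5). |black|=5
Step 8: on WHITE (2,5): turn R to W, flip to black, move to (2,4). |black|=6
Step 9: on WHITE (2,4): turn R to N, flip to black, move to (1,4). |black|=7
Step 10: on BLACK (1,4): turn L to W, flip to white, move to (1,3). |black|=6
Step 11: on WHITE (1,3): turn R to N, flip to black, move to (0,3). |black|=7

Answer: 0 3 N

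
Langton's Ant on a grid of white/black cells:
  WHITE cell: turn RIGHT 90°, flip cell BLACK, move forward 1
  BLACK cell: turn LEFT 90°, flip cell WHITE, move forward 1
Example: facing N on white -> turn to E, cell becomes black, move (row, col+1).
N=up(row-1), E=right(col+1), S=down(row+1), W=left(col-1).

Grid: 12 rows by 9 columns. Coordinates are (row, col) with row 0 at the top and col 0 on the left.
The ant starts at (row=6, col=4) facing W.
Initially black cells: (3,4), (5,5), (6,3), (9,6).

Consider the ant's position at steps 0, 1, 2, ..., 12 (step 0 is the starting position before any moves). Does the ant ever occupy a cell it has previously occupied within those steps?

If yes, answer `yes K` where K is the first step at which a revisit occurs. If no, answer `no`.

Step 1: on WHITE (6,4): turn R to N, flip to black, move to (5,4). |black|=5 — new cell
Step 2: on WHITE (5,4): turn R to E, flip to black, move to (5,5). |black|=6 — new cell
Step 3: on BLACK (5,5): turn L to N, flip to white, move to (4,5). |black|=5 — new cell
Step 4: on WHITE (4,5): turn R to E, flip to black, move to (4,6). |black|=6 — new cell
Step 5: on WHITE (4,6): turn R to S, flip to black, move to (5,6). |black|=7 — new cell
Step 6: on WHITE (5,6): turn R to W, flip to black, move to (5,5). |black|=8 — REVISIT

Answer: yes 6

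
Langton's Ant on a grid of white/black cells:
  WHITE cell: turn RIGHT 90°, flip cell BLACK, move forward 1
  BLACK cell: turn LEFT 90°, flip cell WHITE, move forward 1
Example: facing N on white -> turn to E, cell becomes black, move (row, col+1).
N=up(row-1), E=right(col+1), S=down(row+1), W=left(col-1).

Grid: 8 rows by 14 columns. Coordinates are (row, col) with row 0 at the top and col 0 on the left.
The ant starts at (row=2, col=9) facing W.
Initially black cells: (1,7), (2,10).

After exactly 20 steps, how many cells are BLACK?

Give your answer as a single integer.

Step 1: on WHITE (2,9): turn R to N, flip to black, move to (1,9). |black|=3
Step 2: on WHITE (1,9): turn R to E, flip to black, move to (1,10). |black|=4
Step 3: on WHITE (1,10): turn R to S, flip to black, move to (2,10). |black|=5
Step 4: on BLACK (2,10): turn L to E, flip to white, move to (2,11). |black|=4
Step 5: on WHITE (2,11): turn R to S, flip to black, move to (3,11). |black|=5
Step 6: on WHITE (3,11): turn R to W, flip to black, move to (3,10). |black|=6
Step 7: on WHITE (3,10): turn R to N, flip to black, move to (2,10). |black|=7
Step 8: on WHITE (2,10): turn R to E, flip to black, move to (2,11). |black|=8
Step 9: on BLACK (2,11): turn L to N, flip to white, move to (1,11). |black|=7
Step 10: on WHITE (1,11): turn R to E, flip to black, move to (1,12). |black|=8
Step 11: on WHITE (1,12): turn R to S, flip to black, move to (2,12). |black|=9
Step 12: on WHITE (2,12): turn R to W, flip to black, move to (2,11). |black|=10
Step 13: on WHITE (2,11): turn R to N, flip to black, move to (1,11). |black|=11
Step 14: on BLACK (1,11): turn L to W, flip to white, move to (1,10). |black|=10
Step 15: on BLACK (1,10): turn L to S, flip to white, move to (2,10). |black|=9
Step 16: on BLACK (2,10): turn L to E, flip to white, move to (2,11). |black|=8
Step 17: on BLACK (2,11): turn L to N, flip to white, move to (1,11). |black|=7
Step 18: on WHITE (1,11): turn R to E, flip to black, move to (1,12). |black|=8
Step 19: on BLACK (1,12): turn L to N, flip to white, move to (0,12). |black|=7
Step 20: on WHITE (0,12): turn R to E, flip to black, move to (0,13). |black|=8

Answer: 8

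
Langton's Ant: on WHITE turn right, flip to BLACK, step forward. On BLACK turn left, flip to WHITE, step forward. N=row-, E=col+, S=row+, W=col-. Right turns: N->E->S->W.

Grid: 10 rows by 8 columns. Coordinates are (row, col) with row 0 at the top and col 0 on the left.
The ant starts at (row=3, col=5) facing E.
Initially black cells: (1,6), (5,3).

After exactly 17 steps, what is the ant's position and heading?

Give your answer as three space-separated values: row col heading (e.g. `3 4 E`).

Step 1: on WHITE (3,5): turn R to S, flip to black, move to (4,5). |black|=3
Step 2: on WHITE (4,5): turn R to W, flip to black, move to (4,4). |black|=4
Step 3: on WHITE (4,4): turn R to N, flip to black, move to (3,4). |black|=5
Step 4: on WHITE (3,4): turn R to E, flip to black, move to (3,5). |black|=6
Step 5: on BLACK (3,5): turn L to N, flip to white, move to (2,5). |black|=5
Step 6: on WHITE (2,5): turn R to E, flip to black, move to (2,6). |black|=6
Step 7: on WHITE (2,6): turn R to S, flip to black, move to (3,6). |black|=7
Step 8: on WHITE (3,6): turn R to W, flip to black, move to (3,5). |black|=8
Step 9: on WHITE (3,5): turn R to N, flip to black, move to (2,5). |black|=9
Step 10: on BLACK (2,5): turn L to W, flip to white, move to (2,4). |black|=8
Step 11: on WHITE (2,4): turn R to N, flip to black, move to (1,4). |black|=9
Step 12: on WHITE (1,4): turn R to E, flip to black, move to (1,5). |black|=10
Step 13: on WHITE (1,5): turn R to S, flip to black, move to (2,5). |black|=11
Step 14: on WHITE (2,5): turn R to W, flip to black, move to (2,4). |black|=12
Step 15: on BLACK (2,4): turn L to S, flip to white, move to (3,4). |black|=11
Step 16: on BLACK (3,4): turn L to E, flip to white, move to (3,5). |black|=10
Step 17: on BLACK (3,5): turn L to N, flip to white, move to (2,5). |black|=9

Answer: 2 5 N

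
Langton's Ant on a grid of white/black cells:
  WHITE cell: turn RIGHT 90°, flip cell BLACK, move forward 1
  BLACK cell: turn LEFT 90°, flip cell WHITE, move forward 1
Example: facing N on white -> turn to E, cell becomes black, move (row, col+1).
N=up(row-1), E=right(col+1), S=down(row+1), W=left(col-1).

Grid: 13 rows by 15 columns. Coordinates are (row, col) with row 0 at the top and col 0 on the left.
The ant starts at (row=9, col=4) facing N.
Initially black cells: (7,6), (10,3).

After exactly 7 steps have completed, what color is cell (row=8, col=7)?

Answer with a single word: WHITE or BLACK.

Answer: WHITE

Derivation:
Step 1: on WHITE (9,4): turn R to E, flip to black, move to (9,5). |black|=3
Step 2: on WHITE (9,5): turn R to S, flip to black, move to (10,5). |black|=4
Step 3: on WHITE (10,5): turn R to W, flip to black, move to (10,4). |black|=5
Step 4: on WHITE (10,4): turn R to N, flip to black, move to (9,4). |black|=6
Step 5: on BLACK (9,4): turn L to W, flip to white, move to (9,3). |black|=5
Step 6: on WHITE (9,3): turn R to N, flip to black, move to (8,3). |black|=6
Step 7: on WHITE (8,3): turn R to E, flip to black, move to (8,4). |black|=7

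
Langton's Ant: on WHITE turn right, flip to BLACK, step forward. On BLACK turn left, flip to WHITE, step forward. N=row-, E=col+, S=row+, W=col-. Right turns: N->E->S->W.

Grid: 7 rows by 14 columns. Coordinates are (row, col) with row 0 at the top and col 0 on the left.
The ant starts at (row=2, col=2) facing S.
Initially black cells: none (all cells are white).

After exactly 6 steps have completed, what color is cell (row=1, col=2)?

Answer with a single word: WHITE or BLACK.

Answer: BLACK

Derivation:
Step 1: on WHITE (2,2): turn R to W, flip to black, move to (2,1). |black|=1
Step 2: on WHITE (2,1): turn R to N, flip to black, move to (1,1). |black|=2
Step 3: on WHITE (1,1): turn R to E, flip to black, move to (1,2). |black|=3
Step 4: on WHITE (1,2): turn R to S, flip to black, move to (2,2). |black|=4
Step 5: on BLACK (2,2): turn L to E, flip to white, move to (2,3). |black|=3
Step 6: on WHITE (2,3): turn R to S, flip to black, move to (3,3). |black|=4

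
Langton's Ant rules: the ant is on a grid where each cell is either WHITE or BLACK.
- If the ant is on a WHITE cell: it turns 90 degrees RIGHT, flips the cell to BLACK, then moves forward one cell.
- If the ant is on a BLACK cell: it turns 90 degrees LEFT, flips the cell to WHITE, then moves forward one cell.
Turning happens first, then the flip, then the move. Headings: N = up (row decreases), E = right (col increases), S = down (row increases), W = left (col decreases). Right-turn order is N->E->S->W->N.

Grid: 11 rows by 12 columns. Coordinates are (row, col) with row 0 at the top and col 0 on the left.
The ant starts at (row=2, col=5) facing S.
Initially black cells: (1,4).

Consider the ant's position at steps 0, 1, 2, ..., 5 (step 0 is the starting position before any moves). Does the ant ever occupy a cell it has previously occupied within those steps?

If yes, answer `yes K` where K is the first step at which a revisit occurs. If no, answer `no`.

Step 1: on WHITE (2,5): turn R to W, flip to black, move to (2,4). |black|=2 — new cell
Step 2: on WHITE (2,4): turn R to N, flip to black, move to (1,4). |black|=3 — new cell
Step 3: on BLACK (1,4): turn L to W, flip to white, move to (1,3). |black|=2 — new cell
Step 4: on WHITE (1,3): turn R to N, flip to black, move to (0,3). |black|=3 — new cell
Step 5: on WHITE (0,3): turn R to E, flip to black, move to (0,4). |black|=4 — new cell
No revisit within 5 steps.

Answer: no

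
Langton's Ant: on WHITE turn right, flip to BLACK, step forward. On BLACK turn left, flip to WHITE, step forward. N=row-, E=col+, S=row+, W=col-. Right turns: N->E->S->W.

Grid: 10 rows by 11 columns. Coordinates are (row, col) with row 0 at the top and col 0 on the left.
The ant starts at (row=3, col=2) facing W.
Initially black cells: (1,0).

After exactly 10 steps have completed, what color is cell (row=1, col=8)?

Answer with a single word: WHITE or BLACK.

Answer: WHITE

Derivation:
Step 1: on WHITE (3,2): turn R to N, flip to black, move to (2,2). |black|=2
Step 2: on WHITE (2,2): turn R to E, flip to black, move to (2,3). |black|=3
Step 3: on WHITE (2,3): turn R to S, flip to black, move to (3,3). |black|=4
Step 4: on WHITE (3,3): turn R to W, flip to black, move to (3,2). |black|=5
Step 5: on BLACK (3,2): turn L to S, flip to white, move to (4,2). |black|=4
Step 6: on WHITE (4,2): turn R to W, flip to black, move to (4,1). |black|=5
Step 7: on WHITE (4,1): turn R to N, flip to black, move to (3,1). |black|=6
Step 8: on WHITE (3,1): turn R to E, flip to black, move to (3,2). |black|=7
Step 9: on WHITE (3,2): turn R to S, flip to black, move to (4,2). |black|=8
Step 10: on BLACK (4,2): turn L to E, flip to white, move to (4,3). |black|=7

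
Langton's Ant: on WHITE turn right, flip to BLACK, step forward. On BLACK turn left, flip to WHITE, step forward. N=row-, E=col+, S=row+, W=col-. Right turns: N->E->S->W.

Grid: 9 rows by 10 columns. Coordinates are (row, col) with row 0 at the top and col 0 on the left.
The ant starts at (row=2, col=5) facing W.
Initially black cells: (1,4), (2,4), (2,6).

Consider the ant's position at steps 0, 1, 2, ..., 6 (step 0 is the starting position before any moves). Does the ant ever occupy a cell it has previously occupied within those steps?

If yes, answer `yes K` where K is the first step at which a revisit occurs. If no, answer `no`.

Answer: no

Derivation:
Step 1: on WHITE (2,5): turn R to N, flip to black, move to (1,5). |black|=4 — new cell
Step 2: on WHITE (1,5): turn R to E, flip to black, move to (1,6). |black|=5 — new cell
Step 3: on WHITE (1,6): turn R to S, flip to black, move to (2,6). |black|=6 — new cell
Step 4: on BLACK (2,6): turn L to E, flip to white, move to (2,7). |black|=5 — new cell
Step 5: on WHITE (2,7): turn R to S, flip to black, move to (3,7). |black|=6 — new cell
Step 6: on WHITE (3,7): turn R to W, flip to black, move to (3,6). |black|=7 — new cell
No revisit within 6 steps.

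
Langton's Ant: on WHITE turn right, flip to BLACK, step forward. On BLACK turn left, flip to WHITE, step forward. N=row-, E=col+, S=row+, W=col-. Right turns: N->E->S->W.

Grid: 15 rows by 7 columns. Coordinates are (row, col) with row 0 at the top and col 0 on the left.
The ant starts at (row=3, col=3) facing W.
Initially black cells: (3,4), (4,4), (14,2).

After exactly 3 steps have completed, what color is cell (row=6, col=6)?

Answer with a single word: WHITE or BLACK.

Answer: WHITE

Derivation:
Step 1: on WHITE (3,3): turn R to N, flip to black, move to (2,3). |black|=4
Step 2: on WHITE (2,3): turn R to E, flip to black, move to (2,4). |black|=5
Step 3: on WHITE (2,4): turn R to S, flip to black, move to (3,4). |black|=6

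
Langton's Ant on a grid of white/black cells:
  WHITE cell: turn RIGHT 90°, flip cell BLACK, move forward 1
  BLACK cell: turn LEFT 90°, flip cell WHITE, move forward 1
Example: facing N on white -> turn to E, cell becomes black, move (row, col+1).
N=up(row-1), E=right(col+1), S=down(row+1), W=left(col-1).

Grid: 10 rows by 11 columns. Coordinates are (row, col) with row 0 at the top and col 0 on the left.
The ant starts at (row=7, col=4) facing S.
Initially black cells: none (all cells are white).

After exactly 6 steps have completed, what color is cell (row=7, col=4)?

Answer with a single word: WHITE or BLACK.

Answer: WHITE

Derivation:
Step 1: on WHITE (7,4): turn R to W, flip to black, move to (7,3). |black|=1
Step 2: on WHITE (7,3): turn R to N, flip to black, move to (6,3). |black|=2
Step 3: on WHITE (6,3): turn R to E, flip to black, move to (6,4). |black|=3
Step 4: on WHITE (6,4): turn R to S, flip to black, move to (7,4). |black|=4
Step 5: on BLACK (7,4): turn L to E, flip to white, move to (7,5). |black|=3
Step 6: on WHITE (7,5): turn R to S, flip to black, move to (8,5). |black|=4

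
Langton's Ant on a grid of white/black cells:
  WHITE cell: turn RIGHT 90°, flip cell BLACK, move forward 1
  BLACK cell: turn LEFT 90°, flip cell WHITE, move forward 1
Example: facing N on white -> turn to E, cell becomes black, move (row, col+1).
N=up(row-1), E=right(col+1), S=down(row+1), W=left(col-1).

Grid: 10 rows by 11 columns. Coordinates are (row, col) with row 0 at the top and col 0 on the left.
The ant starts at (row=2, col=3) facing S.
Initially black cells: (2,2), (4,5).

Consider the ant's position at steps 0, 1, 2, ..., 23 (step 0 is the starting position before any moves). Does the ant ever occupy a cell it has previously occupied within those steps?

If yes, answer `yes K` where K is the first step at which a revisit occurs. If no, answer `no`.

Answer: yes 5

Derivation:
Step 1: on WHITE (2,3): turn R to W, flip to black, move to (2,2). |black|=3 — new cell
Step 2: on BLACK (2,2): turn L to S, flip to white, move to (3,2). |black|=2 — new cell
Step 3: on WHITE (3,2): turn R to W, flip to black, move to (3,1). |black|=3 — new cell
Step 4: on WHITE (3,1): turn R to N, flip to black, move to (2,1). |black|=4 — new cell
Step 5: on WHITE (2,1): turn R to E, flip to black, move to (2,2). |black|=5 — REVISIT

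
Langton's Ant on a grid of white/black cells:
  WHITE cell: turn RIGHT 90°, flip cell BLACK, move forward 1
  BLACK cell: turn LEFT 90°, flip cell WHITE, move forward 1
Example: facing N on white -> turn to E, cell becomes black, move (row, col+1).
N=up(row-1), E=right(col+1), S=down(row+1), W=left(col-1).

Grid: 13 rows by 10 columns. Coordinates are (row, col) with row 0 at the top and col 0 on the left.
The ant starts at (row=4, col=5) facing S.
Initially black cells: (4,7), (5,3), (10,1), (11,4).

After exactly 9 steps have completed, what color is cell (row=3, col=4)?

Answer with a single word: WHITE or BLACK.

Step 1: on WHITE (4,5): turn R to W, flip to black, move to (4,4). |black|=5
Step 2: on WHITE (4,4): turn R to N, flip to black, move to (3,4). |black|=6
Step 3: on WHITE (3,4): turn R to E, flip to black, move to (3,5). |black|=7
Step 4: on WHITE (3,5): turn R to S, flip to black, move to (4,5). |black|=8
Step 5: on BLACK (4,5): turn L to E, flip to white, move to (4,6). |black|=7
Step 6: on WHITE (4,6): turn R to S, flip to black, move to (5,6). |black|=8
Step 7: on WHITE (5,6): turn R to W, flip to black, move to (5,5). |black|=9
Step 8: on WHITE (5,5): turn R to N, flip to black, move to (4,5). |black|=10
Step 9: on WHITE (4,5): turn R to E, flip to black, move to (4,6). |black|=11

Answer: BLACK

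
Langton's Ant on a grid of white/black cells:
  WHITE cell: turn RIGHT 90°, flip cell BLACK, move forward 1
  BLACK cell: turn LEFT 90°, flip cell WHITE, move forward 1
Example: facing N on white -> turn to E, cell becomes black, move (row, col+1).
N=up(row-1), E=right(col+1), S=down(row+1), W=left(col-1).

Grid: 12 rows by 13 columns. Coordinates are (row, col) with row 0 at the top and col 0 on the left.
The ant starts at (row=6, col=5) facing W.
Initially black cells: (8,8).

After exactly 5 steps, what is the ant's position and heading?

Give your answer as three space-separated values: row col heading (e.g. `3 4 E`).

Answer: 7 5 S

Derivation:
Step 1: on WHITE (6,5): turn R to N, flip to black, move to (5,5). |black|=2
Step 2: on WHITE (5,5): turn R to E, flip to black, move to (5,6). |black|=3
Step 3: on WHITE (5,6): turn R to S, flip to black, move to (6,6). |black|=4
Step 4: on WHITE (6,6): turn R to W, flip to black, move to (6,5). |black|=5
Step 5: on BLACK (6,5): turn L to S, flip to white, move to (7,5). |black|=4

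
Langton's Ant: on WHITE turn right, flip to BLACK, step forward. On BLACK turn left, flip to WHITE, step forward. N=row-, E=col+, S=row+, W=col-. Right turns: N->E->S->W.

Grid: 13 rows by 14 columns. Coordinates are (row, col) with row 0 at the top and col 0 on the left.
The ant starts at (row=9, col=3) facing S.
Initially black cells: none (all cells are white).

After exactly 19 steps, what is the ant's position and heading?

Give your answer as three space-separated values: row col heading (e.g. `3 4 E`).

Answer: 8 5 E

Derivation:
Step 1: on WHITE (9,3): turn R to W, flip to black, move to (9,2). |black|=1
Step 2: on WHITE (9,2): turn R to N, flip to black, move to (8,2). |black|=2
Step 3: on WHITE (8,2): turn R to E, flip to black, move to (8,3). |black|=3
Step 4: on WHITE (8,3): turn R to S, flip to black, move to (9,3). |black|=4
Step 5: on BLACK (9,3): turn L to E, flip to white, move to (9,4). |black|=3
Step 6: on WHITE (9,4): turn R to S, flip to black, move to (10,4). |black|=4
Step 7: on WHITE (10,4): turn R to W, flip to black, move to (10,3). |black|=5
Step 8: on WHITE (10,3): turn R to N, flip to black, move to (9,3). |black|=6
Step 9: on WHITE (9,3): turn R to E, flip to black, move to (9,4). |black|=7
Step 10: on BLACK (9,4): turn L to N, flip to white, move to (8,4). |black|=6
Step 11: on WHITE (8,4): turn R to E, flip to black, move to (8,5). |black|=7
Step 12: on WHITE (8,5): turn R to S, flip to black, move to (9,5). |black|=8
Step 13: on WHITE (9,5): turn R to W, flip to black, move to (9,4). |black|=9
Step 14: on WHITE (9,4): turn R to N, flip to black, move to (8,4). |black|=10
Step 15: on BLACK (8,4): turn L to W, flip to white, move to (8,3). |black|=9
Step 16: on BLACK (8,3): turn L to S, flip to white, move to (9,3). |black|=8
Step 17: on BLACK (9,3): turn L to E, flip to white, move to (9,4). |black|=7
Step 18: on BLACK (9,4): turn L to N, flip to white, move to (8,4). |black|=6
Step 19: on WHITE (8,4): turn R to E, flip to black, move to (8,5). |black|=7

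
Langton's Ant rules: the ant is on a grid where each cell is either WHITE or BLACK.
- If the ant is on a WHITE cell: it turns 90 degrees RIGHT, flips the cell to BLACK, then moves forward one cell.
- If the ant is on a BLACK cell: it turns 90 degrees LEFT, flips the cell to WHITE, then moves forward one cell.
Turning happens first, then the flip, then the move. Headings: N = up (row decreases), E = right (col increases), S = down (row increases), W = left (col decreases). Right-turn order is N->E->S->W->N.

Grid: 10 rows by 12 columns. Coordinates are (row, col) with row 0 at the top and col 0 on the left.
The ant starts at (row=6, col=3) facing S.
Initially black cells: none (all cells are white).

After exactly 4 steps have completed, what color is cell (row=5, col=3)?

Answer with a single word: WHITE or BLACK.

Answer: BLACK

Derivation:
Step 1: on WHITE (6,3): turn R to W, flip to black, move to (6,2). |black|=1
Step 2: on WHITE (6,2): turn R to N, flip to black, move to (5,2). |black|=2
Step 3: on WHITE (5,2): turn R to E, flip to black, move to (5,3). |black|=3
Step 4: on WHITE (5,3): turn R to S, flip to black, move to (6,3). |black|=4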